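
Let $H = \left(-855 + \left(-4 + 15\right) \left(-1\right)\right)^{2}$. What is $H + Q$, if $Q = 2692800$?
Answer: $3442756$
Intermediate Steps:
$H = 749956$ ($H = \left(-855 + 11 \left(-1\right)\right)^{2} = \left(-855 - 11\right)^{2} = \left(-866\right)^{2} = 749956$)
$H + Q = 749956 + 2692800 = 3442756$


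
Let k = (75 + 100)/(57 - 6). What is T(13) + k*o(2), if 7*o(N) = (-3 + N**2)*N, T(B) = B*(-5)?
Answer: -3265/51 ≈ -64.020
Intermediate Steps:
T(B) = -5*B
o(N) = N*(-3 + N**2)/7 (o(N) = ((-3 + N**2)*N)/7 = (N*(-3 + N**2))/7 = N*(-3 + N**2)/7)
k = 175/51 ≈ 3.4314
T(13) + k*o(2) = -5*13 + 175*((1/7)*2*(-3 + 2**2))/51 = -65 + 175*((1/7)*2*(-3 + 4))/51 = -65 + 175*((1/7)*2*1)/51 = -65 + (175/51)*(2/7) = -65 + 50/51 = -3265/51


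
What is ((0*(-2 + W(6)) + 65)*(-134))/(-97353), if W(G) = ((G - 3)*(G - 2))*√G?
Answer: 8710/97353 ≈ 0.089468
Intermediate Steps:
W(G) = √G*(-3 + G)*(-2 + G) (W(G) = ((-3 + G)*(-2 + G))*√G = √G*(-3 + G)*(-2 + G))
((0*(-2 + W(6)) + 65)*(-134))/(-97353) = ((0*(-2 + √6*(6 + 6² - 5*6)) + 65)*(-134))/(-97353) = ((0*(-2 + √6*(6 + 36 - 30)) + 65)*(-134))*(-1/97353) = ((0*(-2 + √6*12) + 65)*(-134))*(-1/97353) = ((0*(-2 + 12*√6) + 65)*(-134))*(-1/97353) = ((0 + 65)*(-134))*(-1/97353) = (65*(-134))*(-1/97353) = -8710*(-1/97353) = 8710/97353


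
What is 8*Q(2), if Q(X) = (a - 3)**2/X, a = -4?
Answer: 196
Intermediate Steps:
Q(X) = 49/X (Q(X) = (-4 - 3)**2/X = (-7)**2/X = 49/X)
8*Q(2) = 8*(49/2) = 196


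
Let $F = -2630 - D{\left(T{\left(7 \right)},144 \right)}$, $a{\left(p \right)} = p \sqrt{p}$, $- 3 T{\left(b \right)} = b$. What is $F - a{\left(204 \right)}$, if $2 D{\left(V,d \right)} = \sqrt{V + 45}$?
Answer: $-2630 - 408 \sqrt{51} - \frac{4 \sqrt{6}}{3} \approx -5547.0$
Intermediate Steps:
$T{\left(b \right)} = - \frac{b}{3}$
$D{\left(V,d \right)} = \frac{\sqrt{45 + V}}{2}$ ($D{\left(V,d \right)} = \frac{\sqrt{V + 45}}{2} = \frac{\sqrt{45 + V}}{2}$)
$a{\left(p \right)} = p^{\frac{3}{2}}$
$F = -2630 - \frac{4 \sqrt{6}}{3}$ ($F = -2630 - \frac{\sqrt{45 - \frac{7}{3}}}{2} = -2630 - \frac{\sqrt{\frac{128}{3}}}{2} = -2630 - \frac{\frac{8}{3} \sqrt{6}}{2} = -2630 - \frac{4 \sqrt{6}}{3} \approx -2633.3$)
$F - a{\left(204 \right)} = \left(-2630 - \frac{4 \sqrt{6}}{3}\right) - 204^{\frac{3}{2}} = \left(-2630 - \frac{4 \sqrt{6}}{3}\right) - 408 \sqrt{51} = -2630 - 408 \sqrt{51} - \frac{4 \sqrt{6}}{3}$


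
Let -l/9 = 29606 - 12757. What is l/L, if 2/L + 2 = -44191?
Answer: 6701470713/2 ≈ 3.3507e+9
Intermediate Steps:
L = -2/44193 (L = 2/(-2 - 44191) = 2/(-44193) = 2*(-1/44193) = -2/44193 ≈ -4.5256e-5)
l = -151641 (l = -9*(29606 - 12757) = -9*16849 = -151641)
l/L = -151641/(-2/44193) = -151641*(-44193/2) = 6701470713/2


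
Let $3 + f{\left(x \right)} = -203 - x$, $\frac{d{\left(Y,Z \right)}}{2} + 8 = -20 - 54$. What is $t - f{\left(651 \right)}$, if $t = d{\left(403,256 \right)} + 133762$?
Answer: $134455$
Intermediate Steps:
$d{\left(Y,Z \right)} = -164$ ($d{\left(Y,Z \right)} = -16 + 2 \left(-20 - 54\right) = -16 + 2 \left(-74\right) = -16 - 148 = -164$)
$f{\left(x \right)} = -206 - x$ ($f{\left(x \right)} = -3 - \left(203 + x\right) = -206 - x$)
$t = 133598$ ($t = -164 + 133762 = 133598$)
$t - f{\left(651 \right)} = 133598 - \left(-206 - 651\right) = 133598 - -857 = 133598 + 857 = 134455$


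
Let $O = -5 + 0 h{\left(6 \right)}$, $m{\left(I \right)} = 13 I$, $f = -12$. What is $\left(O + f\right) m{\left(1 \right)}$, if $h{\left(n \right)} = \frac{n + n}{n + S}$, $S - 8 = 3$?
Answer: $-221$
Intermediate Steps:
$S = 11$ ($S = 8 + 3 = 11$)
$h{\left(n \right)} = \frac{2 n}{11 + n}$ ($h{\left(n \right)} = \frac{n + n}{n + 11} = \frac{2 n}{11 + n}$)
$O = -5$ ($O = -5 + 0 \cdot 2 \cdot 6 \frac{1}{11 + 6} = -5 + 0 \cdot 2 \cdot 6 \cdot \frac{1}{17} = -5 + 0 \cdot \frac{12}{17} = -5 + 0 = -5$)
$\left(O + f\right) m{\left(1 \right)} = \left(-5 - 12\right) 13 \cdot 1 = \left(-17\right) 13 = -221$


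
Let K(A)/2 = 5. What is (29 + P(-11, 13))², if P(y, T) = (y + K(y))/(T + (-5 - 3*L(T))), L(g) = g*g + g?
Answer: 243453609/289444 ≈ 841.11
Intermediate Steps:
K(A) = 10 (K(A) = 2*5 = 10)
L(g) = g + g² (L(g) = g² + g = g + g²)
P(y, T) = (10 + y)/(-5 + T - 3*T*(1 + T)) (P(y, T) = (y + 10)/(T + (-5 - 3*T*(1 + T))) = (10 + y)/(T + (-5 - 3*T*(1 + T))) = (10 + y)/(-5 + T - 3*T*(1 + T)))
(29 + P(-11, 13))² = (29 + (-10 - 1*(-11))/(5 - 1*13 + 3*13*(1 + 13)))² = (29 + (-10 + 11)/(5 - 13 + 3*13*14))² = (29 + 1/(5 - 13 + 546))² = (29 + 1/538)² = (15603/538)² = 243453609/289444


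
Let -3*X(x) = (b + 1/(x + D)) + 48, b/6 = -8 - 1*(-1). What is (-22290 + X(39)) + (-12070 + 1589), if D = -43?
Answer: -393275/12 ≈ -32773.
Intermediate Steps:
b = -42 (b = 6*(-8 - 1*(-1)) = 6*(-8 + 1) = 6*(-7) = -42)
X(x) = -2 - 1/(3*(-43 + x)) (X(x) = -((-42 + 1/(x - 43)) + 48)/3 = -((-42 + 1/(-43 + x)) + 48)/3 = -(6 + 1/(-43 + x))/3 = -2 - 1/(3*(-43 + x)))
(-22290 + X(39)) + (-12070 + 1589) = (-22290 + (257 - 6*39)/(3*(-43 + 39))) + (-12070 + 1589) = (-22290 + (⅓)*(257 - 234)/(-4)) - 10481 = (-22290 + (⅓)*(-¼)*23) - 10481 = (-22290 - 23/12) - 10481 = -267503/12 - 10481 = -393275/12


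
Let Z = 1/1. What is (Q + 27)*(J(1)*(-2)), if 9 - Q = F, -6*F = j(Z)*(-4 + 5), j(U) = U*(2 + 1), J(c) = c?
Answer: -73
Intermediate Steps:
Z = 1
j(U) = 3*U (j(U) = U*3 = 3*U)
F = -1/2 (F = -3*1*(-4 + 5)/6 = -1/2 ≈ -0.50000)
Q = 19/2 (Q = 9 - 1*(-1/2) = 9 + 1/2 = 19/2 ≈ 9.5000)
(Q + 27)*(J(1)*(-2)) = (19/2 + 27)*(1*(-2)) = (73/2)*(-2) = -73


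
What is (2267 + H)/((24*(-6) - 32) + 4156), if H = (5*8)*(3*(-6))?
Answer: 1547/3980 ≈ 0.38869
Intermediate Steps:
H = -720 (H = 40*(-18) = -720)
(2267 + H)/((24*(-6) - 32) + 4156) = (2267 - 720)/((24*(-6) - 32) + 4156) = 1547/((-144 - 32) + 4156) = 1547/(-176 + 4156) = 1547/3980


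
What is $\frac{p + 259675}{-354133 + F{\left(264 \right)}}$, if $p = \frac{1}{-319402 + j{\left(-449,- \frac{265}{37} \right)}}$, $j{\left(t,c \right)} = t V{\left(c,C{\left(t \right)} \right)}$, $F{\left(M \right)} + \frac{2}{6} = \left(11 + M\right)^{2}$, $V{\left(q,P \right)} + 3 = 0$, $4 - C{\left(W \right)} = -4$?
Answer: $- \frac{247772796372}{265742903875} \approx -0.93238$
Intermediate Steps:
$C{\left(W \right)} = 8$ ($C{\left(W \right)} = 4 - -4 = 4 + 4 = 8$)
$V{\left(q,P \right)} = -3$ ($V{\left(q,P \right)} = -3 + 0 = -3$)
$F{\left(M \right)} = - \frac{1}{3} + \left(11 + M\right)^{2}$
$j{\left(t,c \right)} = - 3 t$ ($j{\left(t,c \right)} = t \left(-3\right) = - 3 t$)
$p = - \frac{1}{318055}$ ($p = \frac{1}{-319402 - -1347} = \frac{1}{-319402 + 1347} = \frac{1}{-318055} = - \frac{1}{318055} \approx -3.1441 \cdot 10^{-6}$)
$\frac{p + 259675}{-354133 + F{\left(264 \right)}} = \frac{- \frac{1}{318055} + 259675}{-354133 - \left(\frac{1}{3} - \left(11 + 264\right)^{2}\right)} = \frac{82590932124}{318055 \left(-354133 - \left(\frac{1}{3} - 275^{2}\right)\right)} = \frac{82590932124}{318055 \left(-354133 + \left(- \frac{1}{3} + 75625\right)\right)} = \frac{82590932124}{318055 \left(-354133 + \frac{226874}{3}\right)} = \frac{82590932124}{318055 \left(- \frac{835525}{3}\right)} = \frac{82590932124}{318055} \left(- \frac{3}{835525}\right) = - \frac{247772796372}{265742903875}$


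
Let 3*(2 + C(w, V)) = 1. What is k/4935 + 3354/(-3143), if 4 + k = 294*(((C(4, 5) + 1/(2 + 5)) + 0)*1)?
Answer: -2567518/2215815 ≈ -1.1587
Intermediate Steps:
C(w, V) = -5/3 (C(w, V) = -2 + (⅓)*1 = -2 + ⅓ = -5/3)
k = -452 (k = -4 + 294*(((-5/3 + 1/(2 + 5)) + 0)*1) = -4 + 294*(((-5/3 + 1/7) + 0)*1) = -4 + 294*(((-5/3 + ⅐) + 0)*1) = -4 + 294*((-32/21 + 0)*1) = -4 + 294*(-32/21*1) = -4 + 294*(-32/21) = -4 - 448 = -452)
k/4935 + 3354/(-3143) = -452/4935 + 3354/(-3143) = -452*1/4935 + 3354*(-1/3143) = -452/4935 - 3354/3143 = -2567518/2215815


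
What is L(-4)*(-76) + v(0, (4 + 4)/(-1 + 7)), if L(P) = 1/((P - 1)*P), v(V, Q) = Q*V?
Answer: -19/5 ≈ -3.8000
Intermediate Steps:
L(P) = 1/(P*(-1 + P)) (L(P) = 1/((-1 + P)*P) = 1/(P*(-1 + P)))
L(-4)*(-76) + v(0, (4 + 4)/(-1 + 7)) = (1/((-4)*(-1 - 4)))*(-76) + ((4 + 4)/(-1 + 7))*0 = -1/4/(-5)*(-76) + (8/6)*0 = -1/4*(-1/5)*(-76) + (8*(1/6))*0 = (1/20)*(-76) + (4/3)*0 = -19/5 + 0 = -19/5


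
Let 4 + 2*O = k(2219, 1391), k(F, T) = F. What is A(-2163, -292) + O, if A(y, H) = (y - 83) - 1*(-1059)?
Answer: -159/2 ≈ -79.500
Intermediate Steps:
A(y, H) = 976 + y (A(y, H) = (-83 + y) + 1059 = 976 + y)
O = 2215/2 (O = -2 + (½)*2219 = -2 + 2219/2 = 2215/2 ≈ 1107.5)
A(-2163, -292) + O = (976 - 2163) + 2215/2 = -1187 + 2215/2 = -159/2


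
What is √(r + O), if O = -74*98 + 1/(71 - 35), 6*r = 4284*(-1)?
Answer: 5*I*√11471/6 ≈ 89.252*I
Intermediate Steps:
r = -714 (r = (4284*(-1))/6 = (⅙)*(-4284) = -714)
O = -261071/36 (O = -7252 + 1/36 = -261071/36 ≈ -7252.0)
√(r + O) = √(-714 - 261071/36) = √(-286775/36) = 5*I*√11471/6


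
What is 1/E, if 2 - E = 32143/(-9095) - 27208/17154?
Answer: 78007815/555434521 ≈ 0.14044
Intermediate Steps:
E = 555434521/78007815 (E = 2 - (32143/(-9095) - 27208/17154) = 2 - (32143*(-1/9095) - 27208*1/17154) = 2 - (-32143/9095 - 13604/8577) = 2 - 1*(-399418891/78007815) = 2 + 399418891/78007815 = 555434521/78007815 ≈ 7.1202)
1/E = 1/(555434521/78007815) = 78007815/555434521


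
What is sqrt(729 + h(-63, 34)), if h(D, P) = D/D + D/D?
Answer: sqrt(731) ≈ 27.037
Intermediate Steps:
h(D, P) = 2 (h(D, P) = 1 + 1 = 2)
sqrt(729 + h(-63, 34)) = sqrt(729 + 2) = sqrt(731)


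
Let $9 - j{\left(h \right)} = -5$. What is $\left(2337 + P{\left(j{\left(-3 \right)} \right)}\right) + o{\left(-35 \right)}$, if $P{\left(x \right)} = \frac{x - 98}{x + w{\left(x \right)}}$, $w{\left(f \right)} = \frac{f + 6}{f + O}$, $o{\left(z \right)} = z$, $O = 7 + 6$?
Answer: $\frac{456964}{199} \approx 2296.3$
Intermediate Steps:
$j{\left(h \right)} = 14$ ($j{\left(h \right)} = 9 - -5 = 9 + 5 = 14$)
$O = 13$
$w{\left(f \right)} = \frac{6 + f}{13 + f}$ ($w{\left(f \right)} = \frac{f + 6}{f + 13} = \frac{6 + f}{13 + f}$)
$P{\left(x \right)} = \frac{-98 + x}{x + \frac{6 + x}{13 + x}}$ ($P{\left(x \right)} = \frac{x - 98}{x + \frac{6 + x}{13 + x}} = \frac{-98 + x}{x + \frac{6 + x}{13 + x}}$)
$\left(2337 + P{\left(j{\left(-3 \right)} \right)}\right) + o{\left(-35 \right)} = \left(2337 + \frac{\left(-98 + 14\right) \left(13 + 14\right)}{6 + 14 + 14 \left(13 + 14\right)}\right) - 35 = \left(2337 + \frac{1}{6 + 14 + 14 \cdot 27} \left(-84\right) 27\right) - 35 = \left(2337 + \frac{1}{6 + 14 + 378} \left(-84\right) 27\right) - 35 = \left(2337 + \frac{1}{398} \left(-84\right) 27\right) - 35 = \left(2337 - \frac{1134}{199}\right) - 35 = \frac{463929}{199} - 35 = \frac{456964}{199}$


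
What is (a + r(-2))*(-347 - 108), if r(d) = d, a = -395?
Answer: 180635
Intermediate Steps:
(a + r(-2))*(-347 - 108) = (-395 - 2)*(-347 - 108) = -397*(-455) = 180635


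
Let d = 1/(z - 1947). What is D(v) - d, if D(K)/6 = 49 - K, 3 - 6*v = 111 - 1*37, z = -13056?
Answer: 5476096/15003 ≈ 365.00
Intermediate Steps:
v = -71/6 (v = ½ - (111 - 1*37)/6 = ½ - (111 - 37)/6 = ½ - ⅙*74 = ½ - 37/3 = -71/6 ≈ -11.833)
d = -1/15003 (d = 1/(-13056 - 1947) = 1/(-15003) = -1/15003 ≈ -6.6653e-5)
D(K) = 294 - 6*K (D(K) = 6*(49 - K) = 294 - 6*K)
D(v) - d = (294 - 6*(-71/6)) - 1*(-1/15003) = (294 + 71) + 1/15003 = 365 + 1/15003 = 5476096/15003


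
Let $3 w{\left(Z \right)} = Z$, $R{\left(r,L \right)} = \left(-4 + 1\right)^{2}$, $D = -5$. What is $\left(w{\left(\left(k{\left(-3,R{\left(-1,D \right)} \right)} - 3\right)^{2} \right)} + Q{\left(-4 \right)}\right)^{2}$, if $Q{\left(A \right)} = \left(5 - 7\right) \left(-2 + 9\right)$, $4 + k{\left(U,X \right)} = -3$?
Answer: $\frac{3364}{9} \approx 373.78$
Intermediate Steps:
$R{\left(r,L \right)} = 9$ ($R{\left(r,L \right)} = \left(-3\right)^{2} = 9$)
$k{\left(U,X \right)} = -7$ ($k{\left(U,X \right)} = -4 - 3 = -7$)
$w{\left(Z \right)} = \frac{Z}{3}$
$Q{\left(A \right)} = -14$ ($Q{\left(A \right)} = \left(-2\right) 7 = -14$)
$\left(w{\left(\left(k{\left(-3,R{\left(-1,D \right)} \right)} - 3\right)^{2} \right)} + Q{\left(-4 \right)}\right)^{2} = \left(\frac{\left(-7 - 3\right)^{2}}{3} - 14\right)^{2} = \left(\frac{\left(-10\right)^{2}}{3} - 14\right)^{2} = \left(\frac{1}{3} \cdot 100 - 14\right)^{2} = \left(\frac{100}{3} - 14\right)^{2} = \left(\frac{58}{3}\right)^{2} = \frac{3364}{9}$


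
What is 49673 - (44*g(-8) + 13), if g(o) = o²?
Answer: 46844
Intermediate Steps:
49673 - (44*g(-8) + 13) = 49673 - (44*(-8)² + 13) = 49673 - (44*64 + 13) = 49673 - (2816 + 13) = 49673 - 1*2829 = 49673 - 2829 = 46844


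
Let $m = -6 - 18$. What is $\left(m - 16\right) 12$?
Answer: $-480$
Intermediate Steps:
$m = -24$ ($m = -6 - 18 = -24$)
$\left(m - 16\right) 12 = \left(-24 - 16\right) 12 = \left(-40\right) 12 = -480$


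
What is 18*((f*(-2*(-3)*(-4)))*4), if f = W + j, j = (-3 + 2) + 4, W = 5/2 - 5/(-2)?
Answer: -13824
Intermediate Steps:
W = 5 (W = 5*(½) - 5*(-½) = 5/2 + 5/2 = 5)
j = 3 (j = -1 + 4 = 3)
f = 8 (f = 5 + 3 = 8)
18*((f*(-2*(-3)*(-4)))*4) = 18*((8*(-2*(-3)*(-4)))*4) = 18*((8*(6*(-4)))*4) = 18*((8*(-24))*4) = 18*(-192*4) = 18*(-768) = -13824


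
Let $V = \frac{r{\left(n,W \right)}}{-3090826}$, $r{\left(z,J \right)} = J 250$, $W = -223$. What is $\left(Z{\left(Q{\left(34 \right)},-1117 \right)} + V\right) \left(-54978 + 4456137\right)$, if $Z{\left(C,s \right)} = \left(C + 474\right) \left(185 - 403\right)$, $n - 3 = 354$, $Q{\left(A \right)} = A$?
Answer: $- \frac{753237190621311123}{1545413} \approx -4.874 \cdot 10^{11}$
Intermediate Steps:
$n = 357$ ($n = 3 + 354 = 357$)
$Z{\left(C,s \right)} = -103332 - 218 C$ ($Z{\left(C,s \right)} = \left(474 + C\right) \left(-218\right) = -103332 - 218 C$)
$r{\left(z,J \right)} = 250 J$
$V = \frac{27875}{1545413}$ ($V = \frac{250 \left(-223\right)}{-3090826} = \left(-55750\right) \left(- \frac{1}{3090826}\right) = \frac{27875}{1545413} \approx 0.018037$)
$\left(Z{\left(Q{\left(34 \right)},-1117 \right)} + V\right) \left(-54978 + 4456137\right) = \left(\left(-103332 - 7412\right) + \frac{27875}{1545413}\right) \left(-54978 + 4456137\right) = \left(\left(-103332 - 7412\right) + \frac{27875}{1545413}\right) 4401159 = \left(-110744 + \frac{27875}{1545413}\right) 4401159 = \left(- \frac{171145189397}{1545413}\right) 4401159 = - \frac{753237190621311123}{1545413}$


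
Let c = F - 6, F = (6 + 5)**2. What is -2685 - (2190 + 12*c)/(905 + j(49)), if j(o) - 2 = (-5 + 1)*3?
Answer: -481329/179 ≈ -2689.0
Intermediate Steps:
j(o) = -10 (j(o) = 2 + (-5 + 1)*3 = 2 - 4*3 = 2 - 12 = -10)
F = 121 (F = 11**2 = 121)
c = 115 (c = 121 - 6 = 115)
-2685 - (2190 + 12*c)/(905 + j(49)) = -2685 - (2190 + 12*115)/(905 - 10) = -2685 - (2190 + 1380)/895 = -2685 - 3570/895 = -2685 - 1*714/179 = -2685 - 714/179 = -481329/179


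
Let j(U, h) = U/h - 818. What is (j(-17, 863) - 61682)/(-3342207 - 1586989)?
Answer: 53937517/4253896148 ≈ 0.012680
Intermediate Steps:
j(U, h) = -818 + U/h
(j(-17, 863) - 61682)/(-3342207 - 1586989) = ((-818 - 17/863) - 61682)/(-3342207 - 1586989) = ((-818 - 17*1/863) - 61682)/(-4929196) = ((-818 - 17/863) - 61682)*(-1/4929196) = (-705951/863 - 61682)*(-1/4929196) = -53937517/863*(-1/4929196) = 53937517/4253896148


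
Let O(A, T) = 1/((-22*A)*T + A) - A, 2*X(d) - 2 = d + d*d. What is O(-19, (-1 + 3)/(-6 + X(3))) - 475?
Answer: -372551/817 ≈ -456.00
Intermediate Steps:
X(d) = 1 + d/2 + d²/2 (X(d) = 1 + (d + d*d)/2 = 1 + (d + d²)/2 = 1 + (d/2 + d²/2) = 1 + d/2 + d²/2)
O(A, T) = 1/(A - 22*A*T) - A (O(A, T) = 1/(-22*A*T + A) - A = 1/(A - 22*A*T) - A)
O(-19, (-1 + 3)/(-6 + X(3))) - 475 = (-1 + (-19)² - 22*(-1 + 3)/(-6 + (1 + (½)*3 + (½)*3²))*(-19)²)/((-19)*(-1 + 22*((-1 + 3)/(-6 + (1 + (½)*3 + (½)*3²))))) - 475 = -(-1 + 361 - 22*2/(-6 + (1 + 3/2 + (½)*9))*361)/(19*(-1 + 22*(2/(-6 + (1 + 3/2 + (½)*9))))) - 475 = -(-1 + 361 - 22*2/(-6 + (1 + 3/2 + 9/2))*361)/(19*(-1 + 22*(2/(-6 + (1 + 3/2 + 9/2))))) - 475 = -(-1 + 361 - 22*2/(-6 + 7)*361)/(19*(-1 + 22*(2/(-6 + 7)))) - 475 = -(-1 + 361 - 22*2/1*361)/(19*(-1 + 22*(2/1))) - 475 = -(-1 + 361 - 22*2*1*361)/(19*(-1 + 22*(2*1))) - 475 = -(-1 + 361 - 22*2*361)/(19*(-1 + 22*2)) - 475 = -(-1 + 361 - 15884)/(19*(-1 + 44)) - 475 = -1/19*(-15524)/43 - 475 = -1/19*1/43*(-15524) - 475 = 15524/817 - 475 = -372551/817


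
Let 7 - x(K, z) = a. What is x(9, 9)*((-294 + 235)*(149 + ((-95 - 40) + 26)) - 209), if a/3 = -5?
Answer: -56518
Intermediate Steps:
a = -15 (a = 3*(-5) = -15)
x(K, z) = 22 (x(K, z) = 7 - 1*(-15) = 7 + 15 = 22)
x(9, 9)*((-294 + 235)*(149 + ((-95 - 40) + 26)) - 209) = 22*((-294 + 235)*(149 + ((-95 - 40) + 26)) - 209) = 22*(-59*(149 + (-135 + 26)) - 209) = 22*(-59*(149 - 109) - 209) = 22*(-59*40 - 209) = 22*(-2360 - 209) = 22*(-2569) = -56518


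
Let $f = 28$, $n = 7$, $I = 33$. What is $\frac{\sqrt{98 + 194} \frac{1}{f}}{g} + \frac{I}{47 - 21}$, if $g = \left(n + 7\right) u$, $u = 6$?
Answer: $\frac{33}{26} + \frac{\sqrt{73}}{1176} \approx 1.2765$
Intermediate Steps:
$g = 84$ ($g = \left(7 + 7\right) 6 = 14 \cdot 6 = 84$)
$\frac{\sqrt{98 + 194} \frac{1}{f}}{g} + \frac{I}{47 - 21} = \frac{\sqrt{98 + 194} \cdot \frac{1}{28}}{84} + \frac{33}{47 - 21} = \sqrt{292} \cdot \frac{1}{28} \cdot \frac{1}{84} + \frac{33}{26} = 2 \sqrt{73} \cdot \frac{1}{28} \cdot \frac{1}{84} + 33 \cdot \frac{1}{26} = \frac{\sqrt{73}}{14} \cdot \frac{1}{84} + \frac{33}{26} = \frac{\sqrt{73}}{1176} + \frac{33}{26} = \frac{33}{26} + \frac{\sqrt{73}}{1176}$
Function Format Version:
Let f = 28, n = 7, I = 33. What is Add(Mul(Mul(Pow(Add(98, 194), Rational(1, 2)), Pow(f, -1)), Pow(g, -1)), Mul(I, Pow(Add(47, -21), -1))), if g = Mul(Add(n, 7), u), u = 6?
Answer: Add(Rational(33, 26), Mul(Rational(1, 1176), Pow(73, Rational(1, 2)))) ≈ 1.2765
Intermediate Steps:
g = 84 (g = Mul(Add(7, 7), 6) = Mul(14, 6) = 84)
Add(Mul(Mul(Pow(Add(98, 194), Rational(1, 2)), Pow(f, -1)), Pow(g, -1)), Mul(I, Pow(Add(47, -21), -1))) = Add(Mul(Mul(Pow(Add(98, 194), Rational(1, 2)), Pow(28, -1)), Pow(84, -1)), Mul(33, Pow(Add(47, -21), -1))) = Add(Mul(Mul(Pow(292, Rational(1, 2)), Rational(1, 28)), Rational(1, 84)), Mul(33, Pow(26, -1))) = Add(Mul(Mul(Mul(2, Pow(73, Rational(1, 2))), Rational(1, 28)), Rational(1, 84)), Mul(33, Rational(1, 26))) = Add(Mul(Mul(Rational(1, 14), Pow(73, Rational(1, 2))), Rational(1, 84)), Rational(33, 26)) = Add(Mul(Rational(1, 1176), Pow(73, Rational(1, 2))), Rational(33, 26)) = Add(Rational(33, 26), Mul(Rational(1, 1176), Pow(73, Rational(1, 2))))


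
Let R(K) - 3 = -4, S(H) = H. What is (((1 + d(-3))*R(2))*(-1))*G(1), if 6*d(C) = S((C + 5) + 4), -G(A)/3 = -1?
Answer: 6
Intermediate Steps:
G(A) = 3 (G(A) = -3*(-1) = 3)
R(K) = -1 (R(K) = 3 - 4 = -1)
d(C) = 3/2 + C/6 (d(C) = ((C + 5) + 4)/6 = ((5 + C) + 4)/6 = (9 + C)/6 = 3/2 + C/6)
(((1 + d(-3))*R(2))*(-1))*G(1) = (((1 + (3/2 + (1/6)*(-3)))*(-1))*(-1))*3 = (((1 + (3/2 - 1/2))*(-1))*(-1))*3 = (((1 + 1)*(-1))*(-1))*3 = ((2*(-1))*(-1))*3 = -2*(-1)*3 = 2*3 = 6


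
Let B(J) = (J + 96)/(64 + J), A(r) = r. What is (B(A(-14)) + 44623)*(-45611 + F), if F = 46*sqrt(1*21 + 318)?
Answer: -50884361376/25 + 51318336*sqrt(339)/25 ≈ -1.9976e+9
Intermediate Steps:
B(J) = (96 + J)/(64 + J)
F = 46*sqrt(339) (F = 46*sqrt(21 + 318) = 46*sqrt(339) ≈ 846.95)
(B(A(-14)) + 44623)*(-45611 + F) = ((96 - 14)/(64 - 14) + 44623)*(-45611 + 46*sqrt(339)) = (82/50 + 44623)*(-45611 + 46*sqrt(339)) = ((1/50)*82 + 44623)*(-45611 + 46*sqrt(339)) = (41/25 + 44623)*(-45611 + 46*sqrt(339)) = 1115616*(-45611 + 46*sqrt(339))/25 = -50884361376/25 + 51318336*sqrt(339)/25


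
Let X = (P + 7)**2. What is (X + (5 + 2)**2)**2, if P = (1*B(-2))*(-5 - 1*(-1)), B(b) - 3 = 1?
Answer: 16900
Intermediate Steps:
B(b) = 4 (B(b) = 3 + 1 = 4)
P = -16 (P = (1*4)*(-5 - 1*(-1)) = 4*(-5 + 1) = 4*(-4) = -16)
X = 81 (X = (-16 + 7)**2 = (-9)**2 = 81)
(X + (5 + 2)**2)**2 = (81 + (5 + 2)**2)**2 = (81 + 7**2)**2 = (81 + 49)**2 = 130**2 = 16900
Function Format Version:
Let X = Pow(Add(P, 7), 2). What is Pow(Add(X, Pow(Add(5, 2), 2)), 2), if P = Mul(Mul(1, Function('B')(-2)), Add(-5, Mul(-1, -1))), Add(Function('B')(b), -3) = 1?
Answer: 16900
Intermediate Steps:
Function('B')(b) = 4 (Function('B')(b) = Add(3, 1) = 4)
P = -16 (P = Mul(Mul(1, 4), Add(-5, Mul(-1, -1))) = Mul(4, Add(-5, 1)) = Mul(4, -4) = -16)
X = 81 (X = Pow(Add(-16, 7), 2) = Pow(-9, 2) = 81)
Pow(Add(X, Pow(Add(5, 2), 2)), 2) = Pow(Add(81, Pow(Add(5, 2), 2)), 2) = Pow(Add(81, Pow(7, 2)), 2) = Pow(Add(81, 49), 2) = Pow(130, 2) = 16900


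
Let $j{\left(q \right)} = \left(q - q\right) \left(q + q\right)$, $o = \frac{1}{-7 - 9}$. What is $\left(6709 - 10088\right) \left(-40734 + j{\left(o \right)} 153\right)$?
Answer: $137640186$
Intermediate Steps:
$o = - \frac{1}{16}$ ($o = \frac{1}{-16} = - \frac{1}{16} \approx -0.0625$)
$j{\left(q \right)} = 0$ ($j{\left(q \right)} = 0 \cdot 2 q = 0$)
$\left(6709 - 10088\right) \left(-40734 + j{\left(o \right)} 153\right) = \left(6709 - 10088\right) \left(-40734 + 0 \cdot 153\right) = - 3379 \left(-40734 + 0\right) = \left(-3379\right) \left(-40734\right) = 137640186$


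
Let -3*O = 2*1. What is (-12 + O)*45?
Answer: -570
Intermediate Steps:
O = -⅔ (O = -2/3 = -⅓*2 = -⅔ ≈ -0.66667)
(-12 + O)*45 = (-12 - ⅔)*45 = -38/3*45 = -570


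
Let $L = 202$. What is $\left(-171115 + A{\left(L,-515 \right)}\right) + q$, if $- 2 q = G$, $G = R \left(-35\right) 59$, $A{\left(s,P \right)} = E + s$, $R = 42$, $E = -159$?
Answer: $-127707$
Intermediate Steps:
$A{\left(s,P \right)} = -159 + s$
$G = -86730$ ($G = 42 \left(-35\right) 59 = \left(-1470\right) 59 = -86730$)
$q = 43365$ ($q = \left(- \frac{1}{2}\right) \left(-86730\right) = 43365$)
$\left(-171115 + A{\left(L,-515 \right)}\right) + q = \left(-171115 + \left(-159 + 202\right)\right) + 43365 = \left(-171115 + 43\right) + 43365 = -171072 + 43365 = -127707$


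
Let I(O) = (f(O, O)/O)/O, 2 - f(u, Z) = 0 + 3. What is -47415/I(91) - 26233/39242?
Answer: 15408120713597/39242 ≈ 3.9264e+8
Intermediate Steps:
f(u, Z) = -1 (f(u, Z) = 2 - (0 + 3) = 2 - 1*3 = 2 - 3 = -1)
I(O) = -1/O**2 (I(O) = (-1/O)/O = -1/O**2)
-47415/I(91) - 26233/39242 = -47415/((-1/91**2)) - 26233/39242 = -47415/((-1*1/8281)) - 26233*1/39242 = -47415/(-1/8281) - 26233/39242 = -47415*(-8281) - 26233/39242 = 392643615 - 26233/39242 = 15408120713597/39242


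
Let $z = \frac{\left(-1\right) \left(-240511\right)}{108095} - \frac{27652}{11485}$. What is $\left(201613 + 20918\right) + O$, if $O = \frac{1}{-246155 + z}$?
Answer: $\frac{13600851682107483311}{61118907848146} \approx 2.2253 \cdot 10^{5}$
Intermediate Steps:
$z = - \frac{45354821}{248294215}$ ($z = 240511 \cdot \frac{1}{108095} - \frac{27652}{11485} = \frac{240511}{108095} - \frac{27652}{11485} = - \frac{45354821}{248294215} \approx -0.18267$)
$O = - \frac{248294215}{61118907848146}$ ($O = \frac{1}{-246155 - \frac{45354821}{248294215}} = \frac{1}{- \frac{61118907848146}{248294215}} = - \frac{248294215}{61118907848146} \approx -4.0625 \cdot 10^{-6}$)
$\left(201613 + 20918\right) + O = \left(201613 + 20918\right) - \frac{248294215}{61118907848146} = 222531 - \frac{248294215}{61118907848146} = \frac{13600851682107483311}{61118907848146}$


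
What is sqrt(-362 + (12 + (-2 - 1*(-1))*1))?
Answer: 3*I*sqrt(39) ≈ 18.735*I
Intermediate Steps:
sqrt(-362 + (12 + (-2 - 1*(-1))*1)) = sqrt(-362 + (12 + (-2 + 1)*1)) = sqrt(-362 + (12 - 1*1)) = sqrt(-362 + (12 - 1)) = sqrt(-362 + 11) = sqrt(-351) = 3*I*sqrt(39)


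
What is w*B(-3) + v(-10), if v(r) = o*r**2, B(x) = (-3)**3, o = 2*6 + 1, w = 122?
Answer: -1994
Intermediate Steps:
o = 13 (o = 12 + 1 = 13)
B(x) = -27
v(r) = 13*r**2
w*B(-3) + v(-10) = 122*(-27) + 13*(-10)**2 = -3294 + 13*100 = -3294 + 1300 = -1994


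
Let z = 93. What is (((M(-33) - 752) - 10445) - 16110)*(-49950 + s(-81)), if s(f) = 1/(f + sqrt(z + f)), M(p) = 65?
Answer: 2970491571234/2183 + 54484*sqrt(3)/6549 ≈ 1.3607e+9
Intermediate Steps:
s(f) = 1/(f + sqrt(93 + f))
(((M(-33) - 752) - 10445) - 16110)*(-49950 + s(-81)) = (((65 - 752) - 10445) - 16110)*(-49950 + 1/(-81 + sqrt(93 - 81))) = ((-687 - 10445) - 16110)*(-49950 + 1/(-81 + sqrt(12))) = (-11132 - 16110)*(-49950 + 1/(-81 + 2*sqrt(3))) = -27242*(-49950 + 1/(-81 + 2*sqrt(3))) = 1360737900 - 27242/(-81 + 2*sqrt(3))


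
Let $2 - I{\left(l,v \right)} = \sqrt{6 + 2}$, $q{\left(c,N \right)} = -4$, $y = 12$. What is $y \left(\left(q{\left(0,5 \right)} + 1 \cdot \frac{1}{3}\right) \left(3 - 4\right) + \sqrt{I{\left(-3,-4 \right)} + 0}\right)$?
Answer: $44 + 12 \sqrt{2 - 2 \sqrt{2}} \approx 44.0 + 10.922 i$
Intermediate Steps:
$I{\left(l,v \right)} = 2 - 2 \sqrt{2}$ ($I{\left(l,v \right)} = 2 - \sqrt{6 + 2} = 2 - \sqrt{8} = 2 - 2 \sqrt{2}$)
$y \left(\left(q{\left(0,5 \right)} + 1 \cdot \frac{1}{3}\right) \left(3 - 4\right) + \sqrt{I{\left(-3,-4 \right)} + 0}\right) = 12 \left(\left(-4 + 1 \cdot \frac{1}{3}\right) \left(3 - 4\right) + \sqrt{\left(2 - 2 \sqrt{2}\right) + 0}\right) = 12 \left(\left(-4 + 1 \cdot \frac{1}{3}\right) \left(-1\right) + \sqrt{2 - 2 \sqrt{2}}\right) = 12 \left(\left(-4 + \frac{1}{3}\right) \left(-1\right) + \sqrt{2 - 2 \sqrt{2}}\right) = 12 \left(\left(- \frac{11}{3}\right) \left(-1\right) + \sqrt{2 - 2 \sqrt{2}}\right) = 12 \left(\frac{11}{3} + \sqrt{2 - 2 \sqrt{2}}\right) = 44 + 12 \sqrt{2 - 2 \sqrt{2}}$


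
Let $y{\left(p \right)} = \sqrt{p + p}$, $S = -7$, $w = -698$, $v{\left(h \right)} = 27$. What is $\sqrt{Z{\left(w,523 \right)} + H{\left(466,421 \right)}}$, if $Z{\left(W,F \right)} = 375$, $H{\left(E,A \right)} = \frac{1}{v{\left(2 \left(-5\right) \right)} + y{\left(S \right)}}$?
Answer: $\sqrt{\frac{10126 + 375 i \sqrt{14}}{27 + i \sqrt{14}}} \approx 19.366 - 0.0001 i$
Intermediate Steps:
$y{\left(p \right)} = \sqrt{2} \sqrt{p}$ ($y{\left(p \right)} = \sqrt{2 p} = \sqrt{2} \sqrt{p}$)
$H{\left(E,A \right)} = \frac{1}{27 + i \sqrt{14}}$ ($H{\left(E,A \right)} = \frac{1}{27 + \sqrt{2} \sqrt{-7}} = \frac{1}{27 + \sqrt{2} i \sqrt{7}} = \frac{1}{27 + i \sqrt{14}}$)
$\sqrt{Z{\left(w,523 \right)} + H{\left(466,421 \right)}} = \sqrt{375 + \left(\frac{27}{743} - \frac{i \sqrt{14}}{743}\right)} = \sqrt{\frac{278652}{743} - \frac{i \sqrt{14}}{743}}$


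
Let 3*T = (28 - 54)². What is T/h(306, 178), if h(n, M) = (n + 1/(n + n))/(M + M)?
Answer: 49093824/187273 ≈ 262.15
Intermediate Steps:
h(n, M) = (n + 1/(2*n))/(2*M) (h(n, M) = (n + 1/(2*n))/((2*M)) = (n + 1/(2*n))*(1/(2*M)) = (n + 1/(2*n))/(2*M))
T = 676/3 (T = (28 - 54)²/3 = (⅓)*(-26)² = (⅓)*676 = 676/3 ≈ 225.33)
T/h(306, 178) = 676/(3*(((¼)*(1 + 2*306²)/(178*306)))) = 676/(3*(((¼)*(1/178)*(1/306)*(1 + 2*93636)))) = 676/(3*(((¼)*(1/178)*(1/306)*(1 + 187272)))) = 676/(3*(((¼)*(1/178)*(1/306)*187273))) = 676/(3*(187273/217872)) = (676/3)*(217872/187273) = 49093824/187273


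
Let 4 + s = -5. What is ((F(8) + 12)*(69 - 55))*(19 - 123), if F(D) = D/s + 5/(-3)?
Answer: -123760/9 ≈ -13751.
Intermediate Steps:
s = -9 (s = -4 - 5 = -9)
F(D) = -5/3 - D/9 (F(D) = D/(-9) + 5/(-3) = D*(-1/9) + 5*(-1/3) = -D/9 - 5/3 = -5/3 - D/9)
((F(8) + 12)*(69 - 55))*(19 - 123) = (((-5/3 - 1/9*8) + 12)*(69 - 55))*(19 - 123) = (((-5/3 - 8/9) + 12)*14)*(-104) = ((-23/9 + 12)*14)*(-104) = ((85/9)*14)*(-104) = (1190/9)*(-104) = -123760/9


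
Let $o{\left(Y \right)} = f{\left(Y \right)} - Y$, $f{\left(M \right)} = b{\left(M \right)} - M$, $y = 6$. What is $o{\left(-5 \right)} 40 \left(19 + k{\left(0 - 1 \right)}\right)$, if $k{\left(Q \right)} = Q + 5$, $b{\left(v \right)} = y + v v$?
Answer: $37720$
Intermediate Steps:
$b{\left(v \right)} = 6 + v^{2}$ ($b{\left(v \right)} = 6 + v v = 6 + v^{2}$)
$k{\left(Q \right)} = 5 + Q$
$f{\left(M \right)} = 6 + M^{2} - M$ ($f{\left(M \right)} = \left(6 + M^{2}\right) - M = 6 + M^{2} - M$)
$o{\left(Y \right)} = 6 + Y^{2} - 2 Y$ ($o{\left(Y \right)} = \left(6 + Y^{2} - Y\right) - Y = 6 + Y^{2} - 2 Y$)
$o{\left(-5 \right)} 40 \left(19 + k{\left(0 - 1 \right)}\right) = \left(6 + \left(-5\right)^{2} - -10\right) 40 \left(19 + \left(5 + \left(0 - 1\right)\right)\right) = \left(6 + 25 + 10\right) 40 \left(19 + \left(5 - 1\right)\right) = 41 \cdot 40 \left(19 + 4\right) = 41 \cdot 40 \cdot 23 = 41 \cdot 920 = 37720$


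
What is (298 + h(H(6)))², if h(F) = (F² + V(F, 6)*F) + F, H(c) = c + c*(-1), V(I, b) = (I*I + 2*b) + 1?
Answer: 88804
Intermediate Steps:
V(I, b) = 1 + I² + 2*b (V(I, b) = (I² + 2*b) + 1 = 1 + I² + 2*b)
H(c) = 0 (H(c) = c - c = 0)
h(F) = F + F² + F*(13 + F²) (h(F) = (F² + (1 + F² + 2*6)*F) + F = (F² + (1 + F² + 12)*F) + F = (F² + (13 + F²)*F) + F = (F² + F*(13 + F²)) + F = F + F² + F*(13 + F²))
(298 + h(H(6)))² = (298 + 0*(14 + 0 + 0²))² = (298 + 0*(14 + 0 + 0))² = (298 + 0*14)² = (298 + 0)² = 298² = 88804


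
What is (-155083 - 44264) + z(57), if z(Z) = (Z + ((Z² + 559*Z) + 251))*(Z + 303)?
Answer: 12551853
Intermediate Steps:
z(Z) = (303 + Z)*(251 + Z² + 560*Z) (z(Z) = (Z + (251 + Z² + 559*Z))*(303 + Z) = (251 + Z² + 560*Z)*(303 + Z) = (303 + Z)*(251 + Z² + 560*Z))
(-155083 - 44264) + z(57) = (-155083 - 44264) + (76053 + 57³ + 863*57² + 169931*57) = -199347 + (76053 + 185193 + 863*3249 + 9686067) = -199347 + (76053 + 185193 + 2803887 + 9686067) = -199347 + 12751200 = 12551853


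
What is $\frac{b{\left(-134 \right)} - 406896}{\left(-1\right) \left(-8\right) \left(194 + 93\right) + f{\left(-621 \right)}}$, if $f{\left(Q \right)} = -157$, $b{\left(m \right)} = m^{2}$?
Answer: $- \frac{388940}{2139} \approx -181.83$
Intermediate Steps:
$\frac{b{\left(-134 \right)} - 406896}{\left(-1\right) \left(-8\right) \left(194 + 93\right) + f{\left(-621 \right)}} = \frac{\left(-134\right)^{2} - 406896}{\left(-1\right) \left(-8\right) \left(194 + 93\right) - 157} = \frac{17956 - 406896}{8 \cdot 287 - 157} = - \frac{388940}{2296 - 157} = - \frac{388940}{2139}$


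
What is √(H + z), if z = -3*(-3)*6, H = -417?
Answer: 11*I*√3 ≈ 19.053*I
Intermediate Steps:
z = 54 (z = 9*6 = 54)
√(H + z) = √(-417 + 54) = √(-363) = 11*I*√3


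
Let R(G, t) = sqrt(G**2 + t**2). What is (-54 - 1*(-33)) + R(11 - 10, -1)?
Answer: -21 + sqrt(2) ≈ -19.586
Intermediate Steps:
(-54 - 1*(-33)) + R(11 - 10, -1) = (-54 - 1*(-33)) + sqrt((11 - 10)**2 + (-1)**2) = (-54 + 33) + sqrt(1**2 + 1) = -21 + sqrt(1 + 1) = -21 + sqrt(2)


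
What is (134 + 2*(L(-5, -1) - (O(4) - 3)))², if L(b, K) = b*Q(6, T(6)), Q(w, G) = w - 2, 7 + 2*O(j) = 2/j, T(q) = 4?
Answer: 45369/4 ≈ 11342.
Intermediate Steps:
O(j) = -7/2 + 1/j (O(j) = -7/2 + (2/j)/2 = -7/2 + 1/j)
Q(w, G) = -2 + w
L(b, K) = 4*b (L(b, K) = b*(-2 + 6) = b*4 = 4*b)
(134 + 2*(L(-5, -1) - (O(4) - 3)))² = (134 + 2*(4*(-5) - ((-7/2 + 1/4) - 3)))² = (134 + 2*(-20 - ((-7/2 + ¼) - 3)))² = (134 + 2*(-20 - (-13/4 - 3)))² = (134 + 2*(-20 - 1*(-25/4)))² = (134 + 2*(-20 + 25/4))² = (134 + 2*(-55/4))² = (134 - 55/2)² = (213/2)² = 45369/4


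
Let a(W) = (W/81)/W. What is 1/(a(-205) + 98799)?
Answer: 81/8002720 ≈ 1.0122e-5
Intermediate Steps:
a(W) = 1/81 (a(W) = (W*(1/81))/W = (W/81)/W = 1/81)
1/(a(-205) + 98799) = 1/(1/81 + 98799) = 1/(8002720/81) = 81/8002720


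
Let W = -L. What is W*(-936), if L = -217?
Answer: -203112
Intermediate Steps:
W = 217 (W = -1*(-217) = 217)
W*(-936) = 217*(-936) = -203112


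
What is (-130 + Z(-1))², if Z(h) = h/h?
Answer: 16641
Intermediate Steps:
Z(h) = 1
(-130 + Z(-1))² = (-130 + 1)² = (-129)² = 16641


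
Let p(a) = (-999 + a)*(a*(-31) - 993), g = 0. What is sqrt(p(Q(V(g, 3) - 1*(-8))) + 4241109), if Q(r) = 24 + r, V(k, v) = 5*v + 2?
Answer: sqrt(6627509) ≈ 2574.4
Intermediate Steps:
V(k, v) = 2 + 5*v
p(a) = (-999 + a)*(-993 - 31*a) (p(a) = (-999 + a)*(-31*a - 993) = (-999 + a)*(-993 - 31*a))
sqrt(p(Q(V(g, 3) - 1*(-8))) + 4241109) = sqrt((992007 - 31*(24 + ((2 + 5*3) - 1*(-8)))**2 + 29976*(24 + ((2 + 5*3) - 1*(-8)))) + 4241109) = sqrt((992007 - 31*(24 + ((2 + 15) + 8))**2 + 29976*(24 + ((2 + 15) + 8))) + 4241109) = sqrt((992007 - 31*(24 + (17 + 8))**2 + 29976*(24 + (17 + 8))) + 4241109) = sqrt((992007 - 31*(24 + 25)**2 + 29976*(24 + 25)) + 4241109) = sqrt((992007 - 31*49**2 + 29976*49) + 4241109) = sqrt((992007 - 31*2401 + 1468824) + 4241109) = sqrt((992007 - 74431 + 1468824) + 4241109) = sqrt(2386400 + 4241109) = sqrt(6627509)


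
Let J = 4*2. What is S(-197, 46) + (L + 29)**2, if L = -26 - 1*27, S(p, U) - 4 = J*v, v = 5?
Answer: 620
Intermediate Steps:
J = 8
S(p, U) = 44 (S(p, U) = 4 + 8*5 = 4 + 40 = 44)
L = -53 (L = -26 - 27 = -53)
S(-197, 46) + (L + 29)**2 = 44 + (-53 + 29)**2 = 44 + (-24)**2 = 44 + 576 = 620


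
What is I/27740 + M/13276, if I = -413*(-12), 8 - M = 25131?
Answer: -157779041/92069060 ≈ -1.7137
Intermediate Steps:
M = -25123 (M = 8 - 1*25131 = 8 - 25131 = -25123)
I = 4956
I/27740 + M/13276 = 4956/27740 - 25123/13276 = 4956*(1/27740) - 25123*1/13276 = 1239/6935 - 25123/13276 = -157779041/92069060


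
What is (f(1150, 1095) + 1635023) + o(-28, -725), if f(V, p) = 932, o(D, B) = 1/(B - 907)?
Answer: 2669878559/1632 ≈ 1.6360e+6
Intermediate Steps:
o(D, B) = 1/(-907 + B)
(f(1150, 1095) + 1635023) + o(-28, -725) = (932 + 1635023) + 1/(-907 - 725) = 1635955 + 1/(-1632) = 1635955 - 1/1632 = 2669878559/1632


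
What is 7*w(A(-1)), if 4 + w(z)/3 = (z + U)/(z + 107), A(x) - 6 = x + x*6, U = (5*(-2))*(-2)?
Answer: -8505/106 ≈ -80.236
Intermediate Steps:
U = 20 (U = -10*(-2) = 20)
A(x) = 6 + 7*x (A(x) = 6 + (x + x*6) = 6 + (x + 6*x) = 6 + 7*x)
w(z) = -12 + 3*(20 + z)/(107 + z) (w(z) = -12 + 3*((z + 20)/(z + 107)) = -12 + 3*((20 + z)/(107 + z)) = -12 + 3*(20 + z)/(107 + z))
7*w(A(-1)) = 7*(9*(-136 - (6 + 7*(-1)))/(107 + (6 + 7*(-1)))) = 7*(9*(-136 - (6 - 7))/(107 + (6 - 7))) = 7*(9*(-136 - 1*(-1))/(107 - 1)) = 7*(9*(-136 + 1)/106) = 7*(9*(1/106)*(-135)) = 7*(-1215/106) = -8505/106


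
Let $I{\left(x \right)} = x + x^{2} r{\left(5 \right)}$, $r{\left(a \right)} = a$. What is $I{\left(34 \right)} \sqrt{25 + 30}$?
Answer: $5814 \sqrt{55} \approx 43118.0$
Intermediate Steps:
$I{\left(x \right)} = x + 5 x^{2}$ ($I{\left(x \right)} = x + x^{2} \cdot 5 = x + 5 x^{2}$)
$I{\left(34 \right)} \sqrt{25 + 30} = 34 \left(1 + 5 \cdot 34\right) \sqrt{25 + 30} = 34 \left(1 + 170\right) \sqrt{55} = 34 \cdot 171 \sqrt{55} = 5814 \sqrt{55}$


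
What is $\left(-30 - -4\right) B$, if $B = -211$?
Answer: $5486$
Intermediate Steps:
$\left(-30 - -4\right) B = \left(-30 - -4\right) \left(-211\right) = \left(-30 + 4\right) \left(-211\right) = \left(-26\right) \left(-211\right) = 5486$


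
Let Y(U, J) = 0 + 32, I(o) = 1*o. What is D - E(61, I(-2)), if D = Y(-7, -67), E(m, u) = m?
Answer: -29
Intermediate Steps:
I(o) = o
Y(U, J) = 32
D = 32
D - E(61, I(-2)) = 32 - 1*61 = 32 - 61 = -29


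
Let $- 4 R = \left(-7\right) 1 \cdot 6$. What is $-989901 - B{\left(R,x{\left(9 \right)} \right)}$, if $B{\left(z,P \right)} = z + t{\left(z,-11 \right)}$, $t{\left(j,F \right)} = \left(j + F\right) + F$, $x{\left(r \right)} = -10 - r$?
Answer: $-989900$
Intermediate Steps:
$R = \frac{21}{2}$ ($R = - \frac{\left(-7\right) 1 \cdot 6}{4} = - \frac{\left(-7\right) 6}{4} = \left(- \frac{1}{4}\right) \left(-42\right) = \frac{21}{2} \approx 10.5$)
$t{\left(j,F \right)} = j + 2 F$ ($t{\left(j,F \right)} = \left(F + j\right) + F = j + 2 F$)
$B{\left(z,P \right)} = -22 + 2 z$ ($B{\left(z,P \right)} = z + \left(z + 2 \left(-11\right)\right) = z + \left(z - 22\right) = z + \left(-22 + z\right) = -22 + 2 z$)
$-989901 - B{\left(R,x{\left(9 \right)} \right)} = -989901 - \left(-22 + 2 \cdot \frac{21}{2}\right) = -989901 - \left(-22 + 21\right) = -989901 - -1 = -989901 + 1 = -989900$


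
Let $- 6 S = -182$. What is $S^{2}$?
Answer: $\frac{8281}{9} \approx 920.11$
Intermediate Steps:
$S = \frac{91}{3}$ ($S = \left(- \frac{1}{6}\right) \left(-182\right) = \frac{91}{3} \approx 30.333$)
$S^{2} = \left(\frac{91}{3}\right)^{2} = \frac{8281}{9}$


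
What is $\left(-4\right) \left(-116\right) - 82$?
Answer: $382$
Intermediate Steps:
$\left(-4\right) \left(-116\right) - 82 = 464 - 82 = 382$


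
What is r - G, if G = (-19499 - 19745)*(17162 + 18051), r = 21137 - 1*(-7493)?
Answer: 1381927602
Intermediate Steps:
r = 28630 (r = 21137 + 7493 = 28630)
G = -1381898972 (G = -39244*35213 = -1381898972)
r - G = 28630 - 1*(-1381898972) = 28630 + 1381898972 = 1381927602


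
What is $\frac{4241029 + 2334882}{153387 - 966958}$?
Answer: $- \frac{6575911}{813571} \approx -8.0828$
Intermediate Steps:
$\frac{4241029 + 2334882}{153387 - 966958} = \frac{6575911}{153387 - 966958} = \frac{6575911}{-813571} = 6575911 \left(- \frac{1}{813571}\right) = - \frac{6575911}{813571}$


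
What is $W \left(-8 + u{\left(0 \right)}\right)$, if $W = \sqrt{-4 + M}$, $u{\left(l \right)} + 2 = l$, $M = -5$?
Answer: $- 30 i \approx - 30.0 i$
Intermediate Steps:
$u{\left(l \right)} = -2 + l$
$W = 3 i$ ($W = \sqrt{-4 - 5} = \sqrt{-9} = 3 i \approx 3.0 i$)
$W \left(-8 + u{\left(0 \right)}\right) = 3 i \left(-8 + \left(-2 + 0\right)\right) = 3 i \left(-8 - 2\right) = 3 i \left(-10\right) = - 30 i$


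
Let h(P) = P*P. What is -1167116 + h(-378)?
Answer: -1024232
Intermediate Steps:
h(P) = P**2
-1167116 + h(-378) = -1167116 + (-378)**2 = -1167116 + 142884 = -1024232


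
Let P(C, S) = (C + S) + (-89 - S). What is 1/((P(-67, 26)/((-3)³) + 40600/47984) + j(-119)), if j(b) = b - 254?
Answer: -53982/19777715 ≈ -0.0027294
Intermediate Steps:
P(C, S) = -89 + C
j(b) = -254 + b
1/((P(-67, 26)/((-3)³) + 40600/47984) + j(-119)) = 1/(((-89 - 67)/((-3)³) + 40600/47984) + (-254 - 119)) = 1/((-156/(-27) + 40600*(1/47984)) - 373) = 1/((-156*(-1/27) + 5075/5998) - 373) = 1/((52/9 + 5075/5998) - 373) = 1/(357571/53982 - 373) = 1/(-19777715/53982) = -53982/19777715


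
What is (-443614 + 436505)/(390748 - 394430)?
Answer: 7109/3682 ≈ 1.9307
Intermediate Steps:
(-443614 + 436505)/(390748 - 394430) = -7109/(-3682) = -7109*(-1/3682) = 7109/3682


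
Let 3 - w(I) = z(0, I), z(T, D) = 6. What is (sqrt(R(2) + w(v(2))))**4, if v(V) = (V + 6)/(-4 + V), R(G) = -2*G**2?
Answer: 121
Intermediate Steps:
v(V) = (6 + V)/(-4 + V)
w(I) = -3 (w(I) = 3 - 1*6 = 3 - 6 = -3)
(sqrt(R(2) + w(v(2))))**4 = (sqrt(-2*2**2 - 3))**4 = (sqrt(-2*4 - 3))**4 = (sqrt(-8 - 3))**4 = (sqrt(-11))**4 = (I*sqrt(11))**4 = 121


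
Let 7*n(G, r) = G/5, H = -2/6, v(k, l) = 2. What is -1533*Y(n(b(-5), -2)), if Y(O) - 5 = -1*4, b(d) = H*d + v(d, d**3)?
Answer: -1533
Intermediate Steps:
H = -1/3 (H = -2*1/6 = -1/3 ≈ -0.33333)
b(d) = 2 - d/3 (b(d) = -d/3 + 2 = 2 - d/3)
n(G, r) = G/35 (n(G, r) = (G/5)/7 = G/35)
Y(O) = 1 (Y(O) = 5 - 1*4 = 5 - 4 = 1)
-1533*Y(n(b(-5), -2)) = -1533*1 = -1533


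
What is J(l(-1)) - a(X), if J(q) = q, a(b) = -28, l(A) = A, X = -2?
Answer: 27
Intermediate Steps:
J(l(-1)) - a(X) = -1 - 1*(-28) = -1 + 28 = 27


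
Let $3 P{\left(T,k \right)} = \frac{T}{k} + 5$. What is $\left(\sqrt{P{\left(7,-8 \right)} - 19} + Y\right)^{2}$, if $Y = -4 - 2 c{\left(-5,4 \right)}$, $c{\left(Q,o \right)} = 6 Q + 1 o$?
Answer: $\frac{\left(192 + i \sqrt{282}\right)^{2}}{16} \approx 2286.4 + 403.03 i$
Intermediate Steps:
$P{\left(T,k \right)} = \frac{5}{3} + \frac{T}{3 k}$ ($P{\left(T,k \right)} = \frac{\frac{T}{k} + 5}{3} = \frac{5 + \frac{T}{k}}{3} = \frac{5}{3} + \frac{T}{3 k}$)
$c{\left(Q,o \right)} = o + 6 Q$ ($c{\left(Q,o \right)} = 6 Q + o = o + 6 Q$)
$Y = 48$ ($Y = -4 - 2 \left(4 + 6 \left(-5\right)\right) = -4 - 2 \left(4 - 30\right) = -4 - -52 = -4 + 52 = 48$)
$\left(\sqrt{P{\left(7,-8 \right)} - 19} + Y\right)^{2} = \left(\sqrt{\frac{7 + 5 \left(-8\right)}{3 \left(-8\right)} - 19} + 48\right)^{2} = \left(\sqrt{\frac{1}{3} \left(- \frac{1}{8}\right) \left(7 - 40\right) - 19} + 48\right)^{2} = \left(\sqrt{\frac{1}{3} \left(- \frac{1}{8}\right) \left(-33\right) - 19} + 48\right)^{2} = \left(\sqrt{\frac{11}{8} - 19} + 48\right)^{2} = \left(\sqrt{- \frac{141}{8}} + 48\right)^{2} = \left(\frac{i \sqrt{282}}{4} + 48\right)^{2} = \left(48 + \frac{i \sqrt{282}}{4}\right)^{2}$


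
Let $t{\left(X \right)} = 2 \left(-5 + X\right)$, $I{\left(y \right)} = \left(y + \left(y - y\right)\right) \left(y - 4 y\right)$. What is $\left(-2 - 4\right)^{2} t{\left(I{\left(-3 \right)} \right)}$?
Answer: $-2304$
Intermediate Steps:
$I{\left(y \right)} = - 3 y^{2}$ ($I{\left(y \right)} = \left(y + 0\right) \left(- 3 y\right) = y \left(- 3 y\right) = - 3 y^{2}$)
$t{\left(X \right)} = -10 + 2 X$
$\left(-2 - 4\right)^{2} t{\left(I{\left(-3 \right)} \right)} = \left(-2 - 4\right)^{2} \left(-10 + 2 \left(- 3 \left(-3\right)^{2}\right)\right) = \left(-6\right)^{2} \left(-10 + 2 \left(\left(-3\right) 9\right)\right) = 36 \left(-10 + 2 \left(-27\right)\right) = 36 \left(-10 - 54\right) = 36 \left(-64\right) = -2304$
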